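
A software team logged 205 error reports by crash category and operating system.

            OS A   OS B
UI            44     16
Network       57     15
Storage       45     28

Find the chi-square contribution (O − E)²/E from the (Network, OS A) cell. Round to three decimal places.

0.638

Row total (Network) = 72; column total (OS A) = 146; N = 205.
Expected count E = 72 × 146 / 205 = 51.27805.
Contribution = (O − E)²/E = (57 − 51.27805)² / 51.27805 = 0.638.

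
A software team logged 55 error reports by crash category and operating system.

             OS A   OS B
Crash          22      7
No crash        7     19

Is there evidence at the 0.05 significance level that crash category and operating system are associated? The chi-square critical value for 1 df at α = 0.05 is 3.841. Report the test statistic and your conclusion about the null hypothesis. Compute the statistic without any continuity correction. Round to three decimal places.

Row totals: 29, 26. Column totals: 29, 26. Grand total N = 55.
Expected counts (row total × column total / N):
  Crash, OS A: 29×29/55 = 15.2909
  Crash, OS B: 29×26/55 = 13.7091
  No crash, OS A: 26×29/55 = 13.7091
  No crash, OS B: 26×26/55 = 12.2909
Contributions (O − E)²/E:
  (22 − 15.2909)²/15.2909 = 2.9437
  (7 − 13.7091)²/13.7091 = 3.2834
  (7 − 13.7091)²/13.7091 = 3.2834
  (19 − 12.2909)²/12.2909 = 3.6622
χ² = 2.9437 + 3.2834 + 3.2834 + 3.6622 = 13.173
df = (2−1)(2−1) = 1. Since 13.173 > 3.841, reject the null hypothesis of independence at α = 0.05.

13.173; reject H₀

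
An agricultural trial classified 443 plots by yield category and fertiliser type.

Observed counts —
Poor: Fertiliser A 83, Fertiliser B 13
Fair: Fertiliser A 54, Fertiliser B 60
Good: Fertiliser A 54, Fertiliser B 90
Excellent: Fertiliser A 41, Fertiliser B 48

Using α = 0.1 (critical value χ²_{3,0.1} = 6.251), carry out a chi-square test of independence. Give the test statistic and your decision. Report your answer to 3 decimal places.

Row totals: 96, 114, 144, 89. Column totals: 232, 211. Grand total N = 443.
Expected counts (row total × column total / N):
  Poor, Fertiliser A: 96×232/443 = 50.27540
  Poor, Fertiliser B: 96×211/443 = 45.72460
  Fair, Fertiliser A: 114×232/443 = 59.70203
  Fair, Fertiliser B: 114×211/443 = 54.29797
  Good, Fertiliser A: 144×232/443 = 75.41309
  Good, Fertiliser B: 144×211/443 = 68.58691
  Excellent, Fertiliser A: 89×232/443 = 46.60948
  Excellent, Fertiliser B: 89×211/443 = 42.39052
Contributions (O − E)²/E:
  (83 − 50.27540)²/50.27540 = 21.3007
  (13 − 45.72460)²/45.72460 = 23.4206
  (54 − 59.70203)²/59.70203 = 0.5446
  (60 − 54.29797)²/54.29797 = 0.5988
  (54 − 75.41309)²/75.41309 = 6.0801
  (90 − 68.58691)²/68.58691 = 6.6852
  (41 − 46.60948)²/46.60948 = 0.6751
  (48 − 42.39052)²/42.39052 = 0.7423
χ² = 21.3007 + 23.4206 + 0.5446 + 0.5988 + 6.0801 + 6.6852 + 0.6751 + 0.7423 = 60.047
df = (4−1)(2−1) = 3. Since 60.047 > 6.251, reject the null hypothesis of independence at α = 0.1.

60.047; reject H₀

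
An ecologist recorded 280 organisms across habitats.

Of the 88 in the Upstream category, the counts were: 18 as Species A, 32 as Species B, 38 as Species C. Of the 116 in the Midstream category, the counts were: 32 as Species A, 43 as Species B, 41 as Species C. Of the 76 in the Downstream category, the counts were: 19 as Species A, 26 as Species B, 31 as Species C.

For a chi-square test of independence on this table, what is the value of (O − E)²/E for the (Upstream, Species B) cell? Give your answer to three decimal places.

0.002

Row total (Upstream) = 88; column total (Species B) = 101; N = 280.
Expected count E = 88 × 101 / 280 = 31.7429.
Contribution = (O − E)²/E = (32 − 31.7429)² / 31.7429 = 0.002.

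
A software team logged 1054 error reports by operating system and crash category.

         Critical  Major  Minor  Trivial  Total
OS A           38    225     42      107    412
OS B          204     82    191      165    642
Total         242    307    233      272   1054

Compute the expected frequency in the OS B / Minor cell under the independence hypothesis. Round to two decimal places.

Row total (OS B) = 642; column total (Minor) = 233; grand total N = 1054.
Expected count = (row total × column total) / N = 642 × 233 / 1054 = 141.92.

141.92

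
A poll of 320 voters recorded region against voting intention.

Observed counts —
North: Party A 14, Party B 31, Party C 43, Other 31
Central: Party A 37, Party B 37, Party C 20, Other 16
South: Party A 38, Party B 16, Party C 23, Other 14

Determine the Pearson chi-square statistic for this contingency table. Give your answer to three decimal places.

35.464

Row totals: 119, 110, 91. Column totals: 89, 84, 86, 61. Grand total N = 320.
Expected counts (row total × column total / N):
  North, Party A: 119×89/320 = 33.0969
  North, Party B: 119×84/320 = 31.2375
  North, Party C: 119×86/320 = 31.9812
  North, Other: 119×61/320 = 22.6844
  Central, Party A: 110×89/320 = 30.5938
  Central, Party B: 110×84/320 = 28.8750
  Central, Party C: 110×86/320 = 29.5625
  Central, Other: 110×61/320 = 20.9688
  South, Party A: 91×89/320 = 25.3094
  South, Party B: 91×84/320 = 23.8875
  South, Party C: 91×86/320 = 24.4563
  South, Other: 91×61/320 = 17.3469
Contributions (O − E)²/E:
  (14 − 33.0969)²/33.0969 = 11.0189
  (31 − 31.2375)²/31.2375 = 0.0018
  (43 − 31.9812)²/31.9812 = 3.7964
  (31 − 22.6844)²/22.6844 = 3.0483
  (37 − 30.5938)²/30.5938 = 1.3414
  (37 − 28.8750)²/28.8750 = 2.2863
  (20 − 29.5625)²/29.5625 = 3.0932
  (16 − 20.9688)²/20.9688 = 1.1774
  (38 − 25.3094)²/25.3094 = 6.3633
  (16 − 23.8875)²/23.8875 = 2.6044
  (23 − 24.4563)²/24.4563 = 0.0867
  (14 − 17.3469)²/17.3469 = 0.6457
χ² = 11.0189 + 0.0018 + 3.7964 + 3.0483 + 1.3414 + 2.2863 + 3.0932 + 1.1774 + 6.3633 + 2.6044 + 0.0867 + 0.6457 = 35.464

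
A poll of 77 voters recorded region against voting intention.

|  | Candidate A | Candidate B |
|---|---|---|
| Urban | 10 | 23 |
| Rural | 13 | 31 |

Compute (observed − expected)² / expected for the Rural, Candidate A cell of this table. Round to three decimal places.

Row total (Rural) = 44; column total (Candidate A) = 23; N = 77.
Expected count E = 44 × 23 / 77 = 13.1429.
Contribution = (O − E)²/E = (13 − 13.1429)² / 13.1429 = 0.002.

0.002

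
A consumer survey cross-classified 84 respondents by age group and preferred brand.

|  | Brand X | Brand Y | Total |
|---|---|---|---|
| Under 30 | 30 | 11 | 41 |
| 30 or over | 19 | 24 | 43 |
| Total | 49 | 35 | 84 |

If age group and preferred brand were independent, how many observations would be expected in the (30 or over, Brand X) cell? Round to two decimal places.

Row total (30 or over) = 43; column total (Brand X) = 49; grand total N = 84.
Expected count = (row total × column total) / N = 43 × 49 / 84 = 25.08.

25.08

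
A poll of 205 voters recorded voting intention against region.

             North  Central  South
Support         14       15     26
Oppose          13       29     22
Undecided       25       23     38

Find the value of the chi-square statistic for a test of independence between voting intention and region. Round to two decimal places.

7.00

Row totals: 55, 64, 86. Column totals: 52, 67, 86. Grand total N = 205.
Expected counts (row total × column total / N):
  Support, North: 55×52/205 = 13.951
  Support, Central: 55×67/205 = 17.976
  Support, South: 55×86/205 = 23.073
  Oppose, North: 64×52/205 = 16.234
  Oppose, Central: 64×67/205 = 20.917
  Oppose, South: 64×86/205 = 26.849
  Undecided, North: 86×52/205 = 21.815
  Undecided, Central: 86×67/205 = 28.107
  Undecided, South: 86×86/205 = 36.078
Contributions (O − E)²/E:
  (14 − 13.951)²/13.951 = 0.0002
  (15 − 17.976)²/17.976 = 0.4927
  (26 − 23.073)²/23.073 = 0.3713
  (13 − 16.234)²/16.234 = 0.6443
  (29 − 20.917)²/20.917 = 3.1235
  (22 − 26.849)²/26.849 = 0.8757
  (25 − 21.815)²/21.815 = 0.4650
  (23 − 28.107)²/28.107 = 0.9279
  (38 − 36.078)²/36.078 = 0.1024
χ² = 0.0002 + 0.4927 + 0.3713 + 0.6443 + 3.1235 + 0.8757 + 0.4650 + 0.9279 + 0.1024 = 7.00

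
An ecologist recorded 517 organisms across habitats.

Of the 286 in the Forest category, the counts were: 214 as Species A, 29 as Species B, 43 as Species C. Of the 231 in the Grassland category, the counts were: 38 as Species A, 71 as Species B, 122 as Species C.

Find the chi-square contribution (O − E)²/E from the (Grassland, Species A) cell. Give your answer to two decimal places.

49.42

Row total (Grassland) = 231; column total (Species A) = 252; N = 517.
Expected count E = 231 × 252 / 517 = 112.596.
Contribution = (O − E)²/E = (38 − 112.596)² / 112.596 = 49.42.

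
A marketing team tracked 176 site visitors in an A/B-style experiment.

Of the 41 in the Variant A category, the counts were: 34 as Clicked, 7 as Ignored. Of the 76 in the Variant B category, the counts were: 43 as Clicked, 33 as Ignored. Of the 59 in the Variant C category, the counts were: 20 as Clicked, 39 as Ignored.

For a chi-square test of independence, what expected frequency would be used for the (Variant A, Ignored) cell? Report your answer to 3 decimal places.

Row total (Variant A) = 41; column total (Ignored) = 79; grand total N = 176.
Expected count = (row total × column total) / N = 41 × 79 / 176 = 18.403.

18.403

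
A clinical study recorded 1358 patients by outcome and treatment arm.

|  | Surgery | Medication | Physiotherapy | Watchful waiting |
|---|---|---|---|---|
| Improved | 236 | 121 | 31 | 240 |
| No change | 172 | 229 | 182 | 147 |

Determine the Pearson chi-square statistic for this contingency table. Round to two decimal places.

Row totals: 628, 730. Column totals: 408, 350, 213, 387. Grand total N = 1358.
Expected counts (row total × column total / N):
  Improved, Surgery: 628×408/1358 = 188.677
  Improved, Medication: 628×350/1358 = 161.856
  Improved, Physiotherapy: 628×213/1358 = 98.501
  Improved, Watchful waiting: 628×387/1358 = 178.966
  No change, Surgery: 730×408/1358 = 219.323
  No change, Medication: 730×350/1358 = 188.144
  No change, Physiotherapy: 730×213/1358 = 114.499
  No change, Watchful waiting: 730×387/1358 = 208.034
Contributions (O − E)²/E:
  (236 − 188.677)²/188.677 = 11.8693
  (121 − 161.856)²/161.856 = 10.3129
  (31 − 98.501)²/98.501 = 46.2572
  (240 − 178.966)²/178.966 = 20.8148
  (172 − 219.323)²/219.323 = 10.2108
  (229 − 188.144)²/188.144 = 8.8720
  (182 − 114.499)²/114.499 = 39.7941
  (147 − 208.034)²/208.034 = 17.9064
χ² = 11.8693 + 10.3129 + 46.2572 + 20.8148 + 10.2108 + 8.8720 + 39.7941 + 17.9064 = 166.04

166.04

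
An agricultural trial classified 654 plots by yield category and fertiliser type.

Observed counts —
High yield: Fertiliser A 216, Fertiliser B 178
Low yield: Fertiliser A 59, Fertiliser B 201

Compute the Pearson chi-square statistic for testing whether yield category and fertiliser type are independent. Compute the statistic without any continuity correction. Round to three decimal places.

Row totals: 394, 260. Column totals: 275, 379. Grand total N = 654.
Expected counts (row total × column total / N):
  High yield, Fertiliser A: 394×275/654 = 165.6728
  High yield, Fertiliser B: 394×379/654 = 228.3272
  Low yield, Fertiliser A: 260×275/654 = 109.3272
  Low yield, Fertiliser B: 260×379/654 = 150.6728
Contributions (O − E)²/E:
  (216 − 165.6728)²/165.6728 = 15.2881
  (178 − 228.3272)²/228.3272 = 11.0930
  (59 − 109.3272)²/109.3272 = 23.1674
  (201 − 150.6728)²/150.6728 = 16.8101
χ² = 15.2881 + 11.0930 + 23.1674 + 16.8101 = 66.359

66.359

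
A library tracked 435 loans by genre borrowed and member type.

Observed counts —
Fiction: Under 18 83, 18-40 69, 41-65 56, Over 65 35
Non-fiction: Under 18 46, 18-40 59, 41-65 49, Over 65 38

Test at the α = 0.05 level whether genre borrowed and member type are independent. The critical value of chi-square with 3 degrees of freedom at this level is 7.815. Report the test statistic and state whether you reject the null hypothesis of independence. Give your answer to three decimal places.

6.088; fail to reject H₀

Row totals: 243, 192. Column totals: 129, 128, 105, 73. Grand total N = 435.
Expected counts (row total × column total / N):
  Fiction, Under 18: 243×129/435 = 72.0621
  Fiction, 18-40: 243×128/435 = 71.5034
  Fiction, 41-65: 243×105/435 = 58.6552
  Fiction, Over 65: 243×73/435 = 40.7793
  Non-fiction, Under 18: 192×129/435 = 56.9379
  Non-fiction, 18-40: 192×128/435 = 56.4966
  Non-fiction, 41-65: 192×105/435 = 46.3448
  Non-fiction, Over 65: 192×73/435 = 32.2207
Contributions (O − E)²/E:
  (83 − 72.0621)²/72.0621 = 1.6602
  (69 − 71.5034)²/71.5034 = 0.0876
  (56 − 58.6552)²/58.6552 = 0.1202
  (35 − 40.7793)²/40.7793 = 0.8191
  (46 − 56.9379)²/56.9379 = 2.1012
  (59 − 56.4966)²/56.4966 = 0.1109
  (49 − 46.3448)²/46.3448 = 0.1521
  (38 − 32.2207)²/32.2207 = 1.0366
χ² = 1.6602 + 0.0876 + 0.1202 + 0.8191 + 2.1012 + 0.1109 + 0.1521 + 1.0366 = 6.088
df = (2−1)(4−1) = 3. Since 6.088 < 7.815, fail to reject the null hypothesis of independence at α = 0.05.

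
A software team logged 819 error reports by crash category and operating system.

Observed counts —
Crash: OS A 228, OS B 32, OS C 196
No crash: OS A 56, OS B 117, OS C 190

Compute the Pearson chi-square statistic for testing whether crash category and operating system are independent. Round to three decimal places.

Row totals: 456, 363. Column totals: 284, 149, 386. Grand total N = 819.
Expected counts (row total × column total / N):
  Crash, OS A: 456×284/819 = 158.1245
  Crash, OS B: 456×149/819 = 82.9597
  Crash, OS C: 456×386/819 = 214.9158
  No crash, OS A: 363×284/819 = 125.8755
  No crash, OS B: 363×149/819 = 66.0403
  No crash, OS C: 363×386/819 = 171.0842
Contributions (O − E)²/E:
  (228 − 158.1245)²/158.1245 = 30.8781
  (32 − 82.9597)²/82.9597 = 31.3030
  (196 − 214.9158)²/214.9158 = 1.6649
  (56 − 125.8755)²/125.8755 = 38.7890
  (117 − 66.0403)²/66.0403 = 39.3228
  (190 − 171.0842)²/171.0842 = 2.0914
χ² = 30.8781 + 31.3030 + 1.6649 + 38.7890 + 39.3228 + 2.0914 = 144.049

144.049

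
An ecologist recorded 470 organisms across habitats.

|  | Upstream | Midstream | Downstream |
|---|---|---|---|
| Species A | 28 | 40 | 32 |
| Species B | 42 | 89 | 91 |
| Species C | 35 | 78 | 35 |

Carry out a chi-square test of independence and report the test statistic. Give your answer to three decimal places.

Row totals: 100, 222, 148. Column totals: 105, 207, 158. Grand total N = 470.
Expected counts (row total × column total / N):
  Species A, Upstream: 100×105/470 = 22.3404
  Species A, Midstream: 100×207/470 = 44.0426
  Species A, Downstream: 100×158/470 = 33.6170
  Species B, Upstream: 222×105/470 = 49.5957
  Species B, Midstream: 222×207/470 = 97.7745
  Species B, Downstream: 222×158/470 = 74.6298
  Species C, Upstream: 148×105/470 = 33.0638
  Species C, Midstream: 148×207/470 = 65.1830
  Species C, Downstream: 148×158/470 = 49.7532
Contributions (O − E)²/E:
  (28 − 22.3404)²/22.3404 = 1.4338
  (40 − 44.0426)²/44.0426 = 0.3711
  (32 − 33.6170)²/33.6170 = 0.0778
  (42 − 49.5957)²/49.5957 = 1.1633
  (89 − 97.7745)²/97.7745 = 0.7874
  (91 − 74.6298)²/74.6298 = 3.5908
  (35 − 33.0638)²/33.0638 = 0.1134
  (78 − 65.1830)²/65.1830 = 2.5202
  (35 − 49.7532)²/49.7532 = 4.3747
χ² = 1.4338 + 0.3711 + 0.0778 + 1.1633 + 0.7874 + 3.5908 + 0.1134 + 2.5202 + 4.3747 = 14.433

14.433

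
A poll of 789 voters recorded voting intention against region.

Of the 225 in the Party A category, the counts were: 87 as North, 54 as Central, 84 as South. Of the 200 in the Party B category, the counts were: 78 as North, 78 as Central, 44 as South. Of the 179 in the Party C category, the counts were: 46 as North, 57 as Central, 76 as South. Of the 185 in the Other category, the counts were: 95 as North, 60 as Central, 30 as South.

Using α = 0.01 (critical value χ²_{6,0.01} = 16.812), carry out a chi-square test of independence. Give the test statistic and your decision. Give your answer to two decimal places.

52.66; reject H₀

Row totals: 225, 200, 179, 185. Column totals: 306, 249, 234. Grand total N = 789.
Expected counts (row total × column total / N):
  Party A, North: 225×306/789 = 87.262
  Party A, Central: 225×249/789 = 71.008
  Party A, South: 225×234/789 = 66.730
  Party B, North: 200×306/789 = 77.567
  Party B, Central: 200×249/789 = 63.118
  Party B, South: 200×234/789 = 59.316
  Party C, North: 179×306/789 = 69.422
  Party C, Central: 179×249/789 = 56.490
  Party C, South: 179×234/789 = 53.087
  Other, North: 185×306/789 = 71.749
  Other, Central: 185×249/789 = 58.384
  Other, South: 185×234/789 = 54.867
Contributions (O − E)²/E:
  (87 − 87.262)²/87.262 = 0.0008
  (54 − 71.008)²/71.008 = 4.0738
  (84 − 66.730)²/66.730 = 4.4695
  (78 − 77.567)²/77.567 = 0.0024
  (78 − 63.118)²/63.118 = 3.5089
  (44 − 59.316)²/59.316 = 3.9547
  (46 − 69.422)²/69.422 = 7.9023
  (57 − 56.490)²/56.490 = 0.0046
  (76 − 53.087)²/53.087 = 9.8895
  (95 − 71.749)²/71.749 = 7.5347
  (60 − 58.384)²/58.384 = 0.0447
  (30 − 54.867)²/54.867 = 11.2703
χ² = 0.0008 + 4.0738 + 4.4695 + 0.0024 + 3.5089 + 3.9547 + 7.9023 + 0.0046 + 9.8895 + 7.5347 + 0.0447 + 11.2703 = 52.66
df = (4−1)(3−1) = 6. Since 52.66 > 16.812, reject the null hypothesis of independence at α = 0.01.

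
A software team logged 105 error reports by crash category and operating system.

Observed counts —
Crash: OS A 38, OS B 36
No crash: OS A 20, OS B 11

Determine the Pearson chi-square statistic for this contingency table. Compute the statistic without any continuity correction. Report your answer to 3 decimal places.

Row totals: 74, 31. Column totals: 58, 47. Grand total N = 105.
Expected counts (row total × column total / N):
  Crash, OS A: 74×58/105 = 40.8762
  Crash, OS B: 74×47/105 = 33.1238
  No crash, OS A: 31×58/105 = 17.1238
  No crash, OS B: 31×47/105 = 13.8762
Contributions (O − E)²/E:
  (38 − 40.8762)²/40.8762 = 0.2024
  (36 − 33.1238)²/33.1238 = 0.2497
  (20 − 17.1238)²/17.1238 = 0.4831
  (11 − 13.8762)²/13.8762 = 0.5962
χ² = 0.2024 + 0.2497 + 0.4831 + 0.5962 = 1.531

1.531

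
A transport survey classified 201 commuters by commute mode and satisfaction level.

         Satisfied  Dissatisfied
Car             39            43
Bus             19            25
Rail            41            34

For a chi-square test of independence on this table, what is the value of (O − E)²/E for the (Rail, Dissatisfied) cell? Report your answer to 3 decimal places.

0.433

Row total (Rail) = 75; column total (Dissatisfied) = 102; N = 201.
Expected count E = 75 × 102 / 201 = 38.0597.
Contribution = (O − E)²/E = (34 − 38.0597)² / 38.0597 = 0.433.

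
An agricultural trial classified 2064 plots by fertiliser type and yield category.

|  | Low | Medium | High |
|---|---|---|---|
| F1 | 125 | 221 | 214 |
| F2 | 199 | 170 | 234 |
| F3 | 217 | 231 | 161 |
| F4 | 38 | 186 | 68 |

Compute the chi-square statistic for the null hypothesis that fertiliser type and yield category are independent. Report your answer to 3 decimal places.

138.736

Row totals: 560, 603, 609, 292. Column totals: 579, 808, 677. Grand total N = 2064.
Expected counts (row total × column total / N):
  F1, Low: 560×579/2064 = 157.0930
  F1, Medium: 560×808/2064 = 219.2248
  F1, High: 560×677/2064 = 183.6822
  F2, Low: 603×579/2064 = 169.1555
  F2, Medium: 603×808/2064 = 236.0581
  F2, High: 603×677/2064 = 197.7863
  F3, Low: 609×579/2064 = 170.8387
  F3, Medium: 609×808/2064 = 238.4070
  F3, High: 609×677/2064 = 199.7544
  F4, Low: 292×579/2064 = 81.9128
  F4, Medium: 292×808/2064 = 114.3101
  F4, High: 292×677/2064 = 95.7771
Contributions (O − E)²/E:
  (125 − 157.0930)²/157.0930 = 6.5564
  (221 − 219.2248)²/219.2248 = 0.0144
  (214 − 183.6822)²/183.6822 = 5.0041
  (199 − 169.1555)²/169.1555 = 5.2655
  (170 − 236.0581)²/236.0581 = 18.4856
  (234 − 197.7863)²/197.7863 = 6.6306
  (217 − 170.8387)²/170.8387 = 12.4730
  (231 − 238.4070)²/238.4070 = 0.2301
  (161 − 199.7544)²/199.7544 = 7.5188
  (38 − 81.9128)²/81.9128 = 23.5413
  (186 − 114.3101)²/114.3101 = 44.9605
  (68 − 95.7771)²/95.7771 = 8.0559
χ² = 6.5564 + 0.0144 + 5.0041 + 5.2655 + 18.4856 + 6.6306 + 12.4730 + 0.2301 + 7.5188 + 23.5413 + 44.9605 + 8.0559 = 138.736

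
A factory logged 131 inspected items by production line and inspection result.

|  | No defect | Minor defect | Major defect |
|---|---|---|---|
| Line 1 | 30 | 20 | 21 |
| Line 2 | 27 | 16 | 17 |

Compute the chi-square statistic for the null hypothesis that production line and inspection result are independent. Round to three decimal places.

0.100

Row totals: 71, 60. Column totals: 57, 36, 38. Grand total N = 131.
Expected counts (row total × column total / N):
  Line 1, No defect: 71×57/131 = 30.8931
  Line 1, Minor defect: 71×36/131 = 19.5115
  Line 1, Major defect: 71×38/131 = 20.5954
  Line 2, No defect: 60×57/131 = 26.1069
  Line 2, Minor defect: 60×36/131 = 16.4885
  Line 2, Major defect: 60×38/131 = 17.4046
Contributions (O − E)²/E:
  (30 − 30.8931)²/30.8931 = 0.0258
  (20 − 19.5115)²/19.5115 = 0.0122
  (21 − 20.5954)²/20.5954 = 0.0079
  (27 − 26.1069)²/26.1069 = 0.0306
  (16 − 16.4885)²/16.4885 = 0.0145
  (17 − 17.4046)²/17.4046 = 0.0094
χ² = 0.0258 + 0.0122 + 0.0079 + 0.0306 + 0.0145 + 0.0094 = 0.100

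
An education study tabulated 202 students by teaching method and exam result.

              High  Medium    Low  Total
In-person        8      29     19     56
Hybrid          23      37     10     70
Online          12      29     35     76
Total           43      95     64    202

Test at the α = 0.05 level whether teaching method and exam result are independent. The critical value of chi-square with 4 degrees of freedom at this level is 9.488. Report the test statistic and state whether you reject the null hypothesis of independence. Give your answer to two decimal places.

Grand total N = 202.
Expected counts (row total × column total / N):
  In-person, High: 56×43/202 = 11.921
  In-person, Medium: 56×95/202 = 26.337
  In-person, Low: 56×64/202 = 17.743
  Hybrid, High: 70×43/202 = 14.901
  Hybrid, Medium: 70×95/202 = 32.921
  Hybrid, Low: 70×64/202 = 22.178
  Online, High: 76×43/202 = 16.178
  Online, Medium: 76×95/202 = 35.743
  Online, Low: 76×64/202 = 24.079
Contributions (O − E)²/E:
  (8 − 11.921)²/11.921 = 1.2897
  (29 − 26.337)²/26.337 = 0.2693
  (19 − 17.743)²/17.743 = 0.0891
  (23 − 14.901)²/14.901 = 4.4020
  (37 − 32.921)²/32.921 = 0.5054
  (10 − 22.178)²/22.178 = 6.6870
  (12 − 16.178)²/16.178 = 1.0790
  (29 − 35.743)²/35.743 = 1.2721
  (35 − 24.079)²/24.079 = 4.9532
χ² = 1.2897 + 0.2693 + 0.0891 + 4.4020 + 0.5054 + 6.6870 + 1.0790 + 1.2721 + 4.9532 = 20.55
df = (3−1)(3−1) = 4. Since 20.55 > 9.488, reject the null hypothesis of independence at α = 0.05.

20.55; reject H₀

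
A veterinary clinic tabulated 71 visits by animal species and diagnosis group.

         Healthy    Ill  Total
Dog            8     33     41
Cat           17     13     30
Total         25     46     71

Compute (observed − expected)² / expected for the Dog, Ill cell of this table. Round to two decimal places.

1.56

Row total (Dog) = 41; column total (Ill) = 46; N = 71.
Expected count E = 41 × 46 / 71 = 26.563.
Contribution = (O − E)²/E = (33 − 26.563)² / 26.563 = 1.56.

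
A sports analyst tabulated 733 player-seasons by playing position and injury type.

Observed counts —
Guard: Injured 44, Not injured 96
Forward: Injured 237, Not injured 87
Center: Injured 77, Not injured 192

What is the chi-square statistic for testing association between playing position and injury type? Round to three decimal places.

Row totals: 140, 324, 269. Column totals: 358, 375. Grand total N = 733.
Expected counts (row total × column total / N):
  Guard, Injured: 140×358/733 = 68.3765
  Guard, Not injured: 140×375/733 = 71.6235
  Forward, Injured: 324×358/733 = 158.2428
  Forward, Not injured: 324×375/733 = 165.7572
  Center, Injured: 269×358/733 = 131.3806
  Center, Not injured: 269×375/733 = 137.6194
Contributions (O − E)²/E:
  (44 − 68.3765)²/68.3765 = 8.6903
  (96 − 71.6235)²/71.6235 = 8.2964
  (237 − 158.2428)²/158.2428 = 39.1973
  (87 − 165.7572)²/165.7572 = 37.4204
  (77 − 131.3806)²/131.3806 = 22.5090
  (192 − 137.6194)²/137.6194 = 21.4886
χ² = 8.6903 + 8.2964 + 39.1973 + 37.4204 + 22.5090 + 21.4886 = 137.602

137.602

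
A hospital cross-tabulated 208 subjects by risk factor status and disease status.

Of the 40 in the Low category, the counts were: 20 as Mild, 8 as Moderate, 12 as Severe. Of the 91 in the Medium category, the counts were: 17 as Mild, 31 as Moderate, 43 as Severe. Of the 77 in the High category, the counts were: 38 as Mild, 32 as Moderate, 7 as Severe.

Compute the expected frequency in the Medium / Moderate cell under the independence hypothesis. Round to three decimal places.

Row total (Medium) = 91; column total (Moderate) = 71; grand total N = 208.
Expected count = (row total × column total) / N = 91 × 71 / 208 = 31.063.

31.063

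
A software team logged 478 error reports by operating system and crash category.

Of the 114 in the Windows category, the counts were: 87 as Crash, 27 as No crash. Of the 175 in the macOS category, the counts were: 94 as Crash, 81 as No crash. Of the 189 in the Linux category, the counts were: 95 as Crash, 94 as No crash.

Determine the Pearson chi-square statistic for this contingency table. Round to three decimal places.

21.612

Row totals: 114, 175, 189. Column totals: 276, 202. Grand total N = 478.
Expected counts (row total × column total / N):
  Windows, Crash: 114×276/478 = 65.8243
  Windows, No crash: 114×202/478 = 48.1757
  macOS, Crash: 175×276/478 = 101.0460
  macOS, No crash: 175×202/478 = 73.9540
  Linux, Crash: 189×276/478 = 109.1297
  Linux, No crash: 189×202/478 = 79.8703
Contributions (O − E)²/E:
  (87 − 65.8243)²/65.8243 = 6.8122
  (27 − 48.1757)²/48.1757 = 9.3078
  (94 − 101.0460)²/101.0460 = 0.4913
  (81 − 73.9540)²/73.9540 = 0.6713
  (95 − 109.1297)²/109.1297 = 1.8295
  (94 − 79.8703)²/79.8703 = 2.4997
χ² = 6.8122 + 9.3078 + 0.4913 + 0.6713 + 1.8295 + 2.4997 = 21.612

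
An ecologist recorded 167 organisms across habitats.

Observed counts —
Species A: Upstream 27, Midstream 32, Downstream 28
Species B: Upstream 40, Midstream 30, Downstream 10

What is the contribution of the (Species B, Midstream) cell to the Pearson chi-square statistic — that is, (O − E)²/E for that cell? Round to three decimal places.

0.003

Row total (Species B) = 80; column total (Midstream) = 62; N = 167.
Expected count E = 80 × 62 / 167 = 29.7006.
Contribution = (O − E)²/E = (30 − 29.7006)² / 29.7006 = 0.003.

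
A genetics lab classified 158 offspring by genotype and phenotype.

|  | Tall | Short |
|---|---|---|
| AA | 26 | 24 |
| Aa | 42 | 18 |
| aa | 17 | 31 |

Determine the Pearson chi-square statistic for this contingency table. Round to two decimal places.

Row totals: 50, 60, 48. Column totals: 85, 73. Grand total N = 158.
Expected counts (row total × column total / N):
  AA, Tall: 50×85/158 = 26.899
  AA, Short: 50×73/158 = 23.101
  Aa, Tall: 60×85/158 = 32.278
  Aa, Short: 60×73/158 = 27.722
  aa, Tall: 48×85/158 = 25.823
  aa, Short: 48×73/158 = 22.177
Contributions (O − E)²/E:
  (26 − 26.899)²/26.899 = 0.0300
  (24 − 23.101)²/23.101 = 0.0350
  (42 − 32.278)²/32.278 = 2.9282
  (18 − 27.722)²/27.722 = 3.4095
  (17 − 25.823)²/25.823 = 3.0146
  (31 − 22.177)²/22.177 = 3.5102
χ² = 0.0300 + 0.0350 + 2.9282 + 3.4095 + 3.0146 + 3.5102 = 12.93

12.93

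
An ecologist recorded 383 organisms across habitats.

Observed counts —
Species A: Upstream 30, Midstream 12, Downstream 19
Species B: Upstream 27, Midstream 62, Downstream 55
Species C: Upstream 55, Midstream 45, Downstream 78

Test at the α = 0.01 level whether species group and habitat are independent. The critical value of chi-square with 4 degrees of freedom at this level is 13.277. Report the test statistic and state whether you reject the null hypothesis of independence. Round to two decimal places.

Row totals: 61, 144, 178. Column totals: 112, 119, 152. Grand total N = 383.
Expected counts (row total × column total / N):
  Species A, Upstream: 61×112/383 = 17.838
  Species A, Midstream: 61×119/383 = 18.953
  Species A, Downstream: 61×152/383 = 24.209
  Species B, Upstream: 144×112/383 = 42.110
  Species B, Midstream: 144×119/383 = 44.742
  Species B, Downstream: 144×152/383 = 57.149
  Species C, Upstream: 178×112/383 = 52.052
  Species C, Midstream: 178×119/383 = 55.305
  Species C, Downstream: 178×152/383 = 70.642
Contributions (O − E)²/E:
  (30 − 17.838)²/17.838 = 8.2921
  (12 − 18.953)²/18.953 = 2.5507
  (19 − 24.209)²/24.209 = 1.1208
  (27 − 42.110)²/42.110 = 5.4218
  (62 − 44.742)²/44.742 = 6.6568
  (55 − 57.149)²/57.149 = 0.0808
  (55 − 52.052)²/52.052 = 0.1670
  (45 − 55.305)²/55.305 = 1.9201
  (78 − 70.642)²/70.642 = 0.7664
χ² = 8.2921 + 2.5507 + 1.1208 + 5.4218 + 6.6568 + 0.0808 + 0.1670 + 1.9201 + 0.7664 = 26.98
df = (3−1)(3−1) = 4. Since 26.98 > 13.277, reject the null hypothesis of independence at α = 0.01.

26.98; reject H₀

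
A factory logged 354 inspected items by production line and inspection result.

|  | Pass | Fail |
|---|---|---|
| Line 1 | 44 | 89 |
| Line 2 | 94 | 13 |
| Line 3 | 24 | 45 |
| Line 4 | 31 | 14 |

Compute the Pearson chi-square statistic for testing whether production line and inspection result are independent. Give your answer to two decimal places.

Row totals: 133, 107, 69, 45. Column totals: 193, 161. Grand total N = 354.
Expected counts (row total × column total / N):
  Line 1, Pass: 133×193/354 = 72.511
  Line 1, Fail: 133×161/354 = 60.489
  Line 2, Pass: 107×193/354 = 58.336
  Line 2, Fail: 107×161/354 = 48.664
  Line 3, Pass: 69×193/354 = 37.619
  Line 3, Fail: 69×161/354 = 31.381
  Line 4, Pass: 45×193/354 = 24.534
  Line 4, Fail: 45×161/354 = 20.466
Contributions (O − E)²/E:
  (44 − 72.511)²/72.511 = 11.2104
  (89 − 60.489)²/60.489 = 13.4384
  (94 − 58.336)²/58.336 = 21.8034
  (13 − 48.664)²/48.664 = 26.1368
  (24 − 37.619)²/37.619 = 4.9304
  (45 − 31.381)²/31.381 = 5.9105
  (31 − 24.534)²/24.534 = 1.7041
  (14 − 20.466)²/20.466 = 2.0429
χ² = 11.2104 + 13.4384 + 21.8034 + 26.1368 + 4.9304 + 5.9105 + 1.7041 + 2.0429 = 87.18

87.18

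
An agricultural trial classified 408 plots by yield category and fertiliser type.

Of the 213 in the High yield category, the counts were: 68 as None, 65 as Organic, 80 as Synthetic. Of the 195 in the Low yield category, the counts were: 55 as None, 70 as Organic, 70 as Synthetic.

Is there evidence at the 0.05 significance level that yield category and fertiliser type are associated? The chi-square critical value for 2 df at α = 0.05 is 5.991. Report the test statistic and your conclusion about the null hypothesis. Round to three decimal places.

Row totals: 213, 195. Column totals: 123, 135, 150. Grand total N = 408.
Expected counts (row total × column total / N):
  High yield, None: 213×123/408 = 64.2132
  High yield, Organic: 213×135/408 = 70.4779
  High yield, Synthetic: 213×150/408 = 78.3088
  Low yield, None: 195×123/408 = 58.7868
  Low yield, Organic: 195×135/408 = 64.5221
  Low yield, Synthetic: 195×150/408 = 71.6912
Contributions (O − E)²/E:
  (68 − 64.2132)²/64.2132 = 0.2233
  (65 − 70.4779)²/70.4779 = 0.4258
  (80 − 78.3088)²/78.3088 = 0.0365
  (55 − 58.7868)²/58.7868 = 0.2439
  (70 − 64.5221)²/64.5221 = 0.4651
  (70 − 71.6912)²/71.6912 = 0.0399
χ² = 0.2233 + 0.4258 + 0.0365 + 0.2439 + 0.4651 + 0.0399 = 1.435
df = (2−1)(3−1) = 2. Since 1.435 < 5.991, fail to reject the null hypothesis of independence at α = 0.05.

1.435; fail to reject H₀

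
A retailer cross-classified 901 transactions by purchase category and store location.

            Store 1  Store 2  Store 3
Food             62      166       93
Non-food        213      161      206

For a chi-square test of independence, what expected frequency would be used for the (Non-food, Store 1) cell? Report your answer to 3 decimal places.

Row total (Non-food) = 580; column total (Store 1) = 275; grand total N = 901.
Expected count = (row total × column total) / N = 580 × 275 / 901 = 177.026.

177.026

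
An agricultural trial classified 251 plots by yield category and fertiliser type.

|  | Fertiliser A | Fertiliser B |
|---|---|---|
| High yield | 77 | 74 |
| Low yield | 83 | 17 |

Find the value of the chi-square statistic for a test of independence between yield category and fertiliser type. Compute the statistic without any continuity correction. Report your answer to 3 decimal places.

Row totals: 151, 100. Column totals: 160, 91. Grand total N = 251.
Expected counts (row total × column total / N):
  High yield, Fertiliser A: 151×160/251 = 96.2550
  High yield, Fertiliser B: 151×91/251 = 54.7450
  Low yield, Fertiliser A: 100×160/251 = 63.7450
  Low yield, Fertiliser B: 100×91/251 = 36.2550
Contributions (O − E)²/E:
  (77 − 96.2550)²/96.2550 = 3.8518
  (74 − 54.7450)²/54.7450 = 6.7724
  (83 − 63.7450)²/63.7450 = 5.8162
  (17 − 36.2550)²/36.2550 = 10.2263
χ² = 3.8518 + 6.7724 + 5.8162 + 10.2263 = 26.667

26.667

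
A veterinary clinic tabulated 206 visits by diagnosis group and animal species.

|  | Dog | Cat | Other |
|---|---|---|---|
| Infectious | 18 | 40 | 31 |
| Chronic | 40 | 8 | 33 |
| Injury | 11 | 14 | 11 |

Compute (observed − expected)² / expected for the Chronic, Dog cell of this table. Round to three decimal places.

6.104

Row total (Chronic) = 81; column total (Dog) = 69; N = 206.
Expected count E = 81 × 69 / 206 = 27.1311.
Contribution = (O − E)²/E = (40 − 27.1311)² / 27.1311 = 6.104.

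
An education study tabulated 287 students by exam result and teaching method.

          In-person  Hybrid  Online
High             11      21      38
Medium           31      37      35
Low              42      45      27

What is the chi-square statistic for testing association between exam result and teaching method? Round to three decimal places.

Row totals: 70, 103, 114. Column totals: 84, 103, 100. Grand total N = 287.
Expected counts (row total × column total / N):
  High, In-person: 70×84/287 = 20.4878
  High, Hybrid: 70×103/287 = 25.1220
  High, Online: 70×100/287 = 24.3902
  Medium, In-person: 103×84/287 = 30.1463
  Medium, Hybrid: 103×103/287 = 36.9652
  Medium, Online: 103×100/287 = 35.8885
  Low, In-person: 114×84/287 = 33.3659
  Low, Hybrid: 114×103/287 = 40.9129
  Low, Online: 114×100/287 = 39.7213
Contributions (O − E)²/E:
  (11 − 20.4878)²/20.4878 = 4.3938
  (21 − 25.1220)²/25.1220 = 0.6763
  (38 − 24.3902)²/24.3902 = 7.5943
  (31 − 30.1463)²/30.1463 = 0.0242
  (37 − 36.9652)²/36.9652 = 0.0000
  (35 − 35.8885)²/35.8885 = 0.0220
  (42 − 33.3659)²/33.3659 = 2.2342
  (45 − 40.9129)²/40.9129 = 0.4083
  (27 − 39.7213)²/39.7213 = 4.0742
χ² = 4.3938 + 0.6763 + 7.5943 + 0.0242 + 0.0000 + 0.0220 + 2.2342 + 0.4083 + 4.0742 = 19.427

19.427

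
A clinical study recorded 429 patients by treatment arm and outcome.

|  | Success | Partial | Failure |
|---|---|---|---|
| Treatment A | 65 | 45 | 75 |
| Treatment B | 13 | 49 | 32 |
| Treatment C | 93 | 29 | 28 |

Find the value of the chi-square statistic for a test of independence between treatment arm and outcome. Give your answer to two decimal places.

Row totals: 185, 94, 150. Column totals: 171, 123, 135. Grand total N = 429.
Expected counts (row total × column total / N):
  Treatment A, Success: 185×171/429 = 73.741
  Treatment A, Partial: 185×123/429 = 53.042
  Treatment A, Failure: 185×135/429 = 58.217
  Treatment B, Success: 94×171/429 = 37.469
  Treatment B, Partial: 94×123/429 = 26.951
  Treatment B, Failure: 94×135/429 = 29.580
  Treatment C, Success: 150×171/429 = 59.790
  Treatment C, Partial: 150×123/429 = 43.007
  Treatment C, Failure: 150×135/429 = 47.203
Contributions (O − E)²/E:
  (65 − 73.741)²/73.741 = 1.0361
  (45 − 53.042)²/53.042 = 1.2193
  (75 − 58.217)²/58.217 = 4.8383
  (13 − 37.469)²/37.469 = 15.9794
  (49 − 26.951)²/26.951 = 18.0386
  (32 − 29.580)²/29.580 = 0.1980
  (93 − 59.790)²/59.790 = 18.4463
  (29 − 43.007)²/43.007 = 4.5620
  (28 − 47.203)²/47.203 = 7.8121
χ² = 1.0361 + 1.2193 + 4.8383 + 15.9794 + 18.0386 + 0.1980 + 18.4463 + 4.5620 + 7.8121 = 72.13

72.13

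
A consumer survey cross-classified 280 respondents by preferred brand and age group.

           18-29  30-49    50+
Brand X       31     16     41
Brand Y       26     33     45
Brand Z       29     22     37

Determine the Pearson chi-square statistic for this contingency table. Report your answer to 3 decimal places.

Row totals: 88, 104, 88. Column totals: 86, 71, 123. Grand total N = 280.
Expected counts (row total × column total / N):
  Brand X, 18-29: 88×86/280 = 27.0286
  Brand X, 30-49: 88×71/280 = 22.3143
  Brand X, 50+: 88×123/280 = 38.6571
  Brand Y, 18-29: 104×86/280 = 31.9429
  Brand Y, 30-49: 104×71/280 = 26.3714
  Brand Y, 50+: 104×123/280 = 45.6857
  Brand Z, 18-29: 88×86/280 = 27.0286
  Brand Z, 30-49: 88×71/280 = 22.3143
  Brand Z, 50+: 88×123/280 = 38.6571
Contributions (O − E)²/E:
  (31 − 27.0286)²/27.0286 = 0.5835
  (16 − 22.3143)²/22.3143 = 1.7868
  (41 − 38.6571)²/38.6571 = 0.1420
  (26 − 31.9429)²/31.9429 = 1.1057
  (33 − 26.3714)²/26.3714 = 1.6661
  (45 − 45.6857)²/45.6857 = 0.0103
  (29 − 27.0286)²/27.0286 = 0.1438
  (22 − 22.3143)²/22.3143 = 0.0044
  (37 − 38.6571)²/38.6571 = 0.0710
χ² = 0.5835 + 1.7868 + 0.1420 + 1.1057 + 1.6661 + 0.0103 + 0.1438 + 0.0044 + 0.0710 = 5.514

5.514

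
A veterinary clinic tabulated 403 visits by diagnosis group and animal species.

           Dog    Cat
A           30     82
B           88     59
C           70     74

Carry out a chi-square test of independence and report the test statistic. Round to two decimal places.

28.29

Row totals: 112, 147, 144. Column totals: 188, 215. Grand total N = 403.
Expected counts (row total × column total / N):
  A, Dog: 112×188/403 = 52.248
  A, Cat: 112×215/403 = 59.752
  B, Dog: 147×188/403 = 68.576
  B, Cat: 147×215/403 = 78.424
  C, Dog: 144×188/403 = 67.176
  C, Cat: 144×215/403 = 76.824
Contributions (O − E)²/E:
  (30 − 52.248)²/52.248 = 9.4735
  (82 − 59.752)²/59.752 = 8.2838
  (88 − 68.576)²/68.576 = 5.5018
  (59 − 78.424)²/78.424 = 4.8109
  (70 − 67.176)²/67.176 = 0.1187
  (74 − 76.824)²/76.824 = 0.1038
χ² = 9.4735 + 8.2838 + 5.5018 + 4.8109 + 0.1187 + 0.1038 = 28.29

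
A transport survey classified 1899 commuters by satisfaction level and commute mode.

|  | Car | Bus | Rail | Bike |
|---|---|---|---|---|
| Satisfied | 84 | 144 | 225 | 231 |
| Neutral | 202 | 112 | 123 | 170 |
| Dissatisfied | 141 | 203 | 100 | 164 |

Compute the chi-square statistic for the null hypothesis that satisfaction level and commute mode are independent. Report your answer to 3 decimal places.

142.608

Row totals: 684, 607, 608. Column totals: 427, 459, 448, 565. Grand total N = 1899.
Expected counts (row total × column total / N):
  Satisfied, Car: 684×427/1899 = 153.8009
  Satisfied, Bus: 684×459/1899 = 165.3270
  Satisfied, Rail: 684×448/1899 = 161.3649
  Satisfied, Bike: 684×565/1899 = 203.5071
  Neutral, Car: 607×427/1899 = 136.4871
  Neutral, Bus: 607×459/1899 = 146.7156
  Neutral, Rail: 607×448/1899 = 143.1996
  Neutral, Bike: 607×565/1899 = 180.5977
  Dissatisfied, Car: 608×427/1899 = 136.7120
  Dissatisfied, Bus: 608×459/1899 = 146.9573
  Dissatisfied, Rail: 608×448/1899 = 143.4355
  Dissatisfied, Bike: 608×565/1899 = 180.8952
Contributions (O − E)²/E:
  (84 − 153.8009)²/153.8009 = 31.6784
  (144 − 165.3270)²/165.3270 = 2.7512
  (225 − 161.3649)²/161.3649 = 25.0948
  (231 − 203.5071)²/203.5071 = 3.7142
  (202 − 136.4871)²/136.4871 = 31.4458
  (112 − 146.7156)²/146.7156 = 8.2143
  (123 − 143.1996)²/143.1996 = 2.8493
  (170 − 180.5977)²/180.5977 = 0.6219
  (141 − 136.7120)²/136.7120 = 0.1345
  (203 − 146.9573)²/146.9573 = 21.3721
  (100 − 143.4355)²/143.4355 = 13.1532
  (164 − 180.8952)²/180.8952 = 1.5780
χ² = 31.6784 + 2.7512 + 25.0948 + 3.7142 + 31.4458 + 8.2143 + 2.8493 + 0.6219 + 0.1345 + 21.3721 + 13.1532 + 1.5780 = 142.608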